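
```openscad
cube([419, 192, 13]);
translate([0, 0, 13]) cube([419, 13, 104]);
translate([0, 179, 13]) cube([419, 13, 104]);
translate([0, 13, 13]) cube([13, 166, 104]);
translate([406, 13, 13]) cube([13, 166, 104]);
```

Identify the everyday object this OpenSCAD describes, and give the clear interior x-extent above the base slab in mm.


An open box. The internal width is 393 mm.

A 419×192 base slab with four walls standing on it — an open box. The base is 419 mm wide and the walls are 13 mm thick, so the internal width is 419 − 2 × 13 = 393 mm.


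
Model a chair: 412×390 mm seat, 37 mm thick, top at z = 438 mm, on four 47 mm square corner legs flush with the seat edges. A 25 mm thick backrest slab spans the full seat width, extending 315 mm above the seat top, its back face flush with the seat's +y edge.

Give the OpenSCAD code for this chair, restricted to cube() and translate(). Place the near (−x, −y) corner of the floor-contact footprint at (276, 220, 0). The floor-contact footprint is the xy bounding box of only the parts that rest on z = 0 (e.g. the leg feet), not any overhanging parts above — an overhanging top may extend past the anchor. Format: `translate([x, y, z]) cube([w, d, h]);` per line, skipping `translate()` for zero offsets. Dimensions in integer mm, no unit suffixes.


// leg_h = 438 - 37 = 401
translate([276, 220, 401]) cube([412, 390, 37]);
translate([276, 220, 0]) cube([47, 47, 401]);
translate([641, 220, 0]) cube([47, 47, 401]);
translate([276, 563, 0]) cube([47, 47, 401]);
translate([641, 563, 0]) cube([47, 47, 401]);
translate([276, 585, 438]) cube([412, 25, 315]);


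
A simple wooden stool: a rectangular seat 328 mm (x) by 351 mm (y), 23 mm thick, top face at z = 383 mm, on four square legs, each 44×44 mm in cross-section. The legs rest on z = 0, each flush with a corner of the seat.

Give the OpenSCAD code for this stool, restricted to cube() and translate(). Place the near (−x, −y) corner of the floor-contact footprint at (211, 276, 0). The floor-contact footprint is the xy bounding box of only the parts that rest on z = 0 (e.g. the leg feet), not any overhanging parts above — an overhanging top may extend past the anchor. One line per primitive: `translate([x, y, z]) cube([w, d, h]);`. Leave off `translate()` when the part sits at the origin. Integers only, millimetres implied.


// leg_h = 383 - 23 = 360
translate([211, 276, 360]) cube([328, 351, 23]);
translate([211, 276, 0]) cube([44, 44, 360]);
translate([495, 276, 0]) cube([44, 44, 360]);
translate([211, 583, 0]) cube([44, 44, 360]);
translate([495, 583, 0]) cube([44, 44, 360]);


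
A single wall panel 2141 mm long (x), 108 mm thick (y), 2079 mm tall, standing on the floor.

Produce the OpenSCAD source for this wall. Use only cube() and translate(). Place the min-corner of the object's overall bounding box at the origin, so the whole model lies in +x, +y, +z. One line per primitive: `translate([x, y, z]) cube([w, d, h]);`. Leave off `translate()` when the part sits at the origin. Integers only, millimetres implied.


cube([2141, 108, 2079]);


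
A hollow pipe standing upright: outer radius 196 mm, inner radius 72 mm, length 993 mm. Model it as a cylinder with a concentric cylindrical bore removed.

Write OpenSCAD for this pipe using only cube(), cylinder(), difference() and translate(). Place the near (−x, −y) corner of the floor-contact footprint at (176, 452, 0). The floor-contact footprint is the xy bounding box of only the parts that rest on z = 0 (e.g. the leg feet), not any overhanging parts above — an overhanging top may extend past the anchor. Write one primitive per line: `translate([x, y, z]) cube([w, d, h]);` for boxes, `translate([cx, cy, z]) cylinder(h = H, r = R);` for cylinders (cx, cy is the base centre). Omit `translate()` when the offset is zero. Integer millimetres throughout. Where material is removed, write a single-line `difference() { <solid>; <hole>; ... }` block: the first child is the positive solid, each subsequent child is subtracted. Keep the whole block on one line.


difference() { translate([372, 648, 0]) cylinder(h = 993, r = 196); translate([372, 648, 0]) cylinder(h = 993, r = 72); }


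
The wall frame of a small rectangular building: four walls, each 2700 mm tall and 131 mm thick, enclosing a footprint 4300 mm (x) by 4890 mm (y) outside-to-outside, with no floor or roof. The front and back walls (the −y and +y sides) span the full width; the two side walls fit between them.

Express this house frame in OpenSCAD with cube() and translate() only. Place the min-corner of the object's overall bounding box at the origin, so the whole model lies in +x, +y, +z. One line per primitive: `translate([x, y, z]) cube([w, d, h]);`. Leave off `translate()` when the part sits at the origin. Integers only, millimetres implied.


cube([4300, 131, 2700]);
translate([0, 4759, 0]) cube([4300, 131, 2700]);
translate([0, 131, 0]) cube([131, 4628, 2700]);
translate([4169, 131, 0]) cube([131, 4628, 2700]);


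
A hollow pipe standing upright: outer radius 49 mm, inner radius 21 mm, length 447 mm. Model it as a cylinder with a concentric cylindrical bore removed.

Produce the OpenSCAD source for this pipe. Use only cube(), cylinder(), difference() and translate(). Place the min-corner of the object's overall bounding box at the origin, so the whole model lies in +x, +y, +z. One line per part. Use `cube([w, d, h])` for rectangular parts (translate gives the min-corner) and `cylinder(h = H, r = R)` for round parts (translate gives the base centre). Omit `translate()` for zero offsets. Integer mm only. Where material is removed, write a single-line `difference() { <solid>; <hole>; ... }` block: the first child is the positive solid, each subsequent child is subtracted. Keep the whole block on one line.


difference() { translate([49, 49, 0]) cylinder(h = 447, r = 49); translate([49, 49, 0]) cylinder(h = 447, r = 21); }


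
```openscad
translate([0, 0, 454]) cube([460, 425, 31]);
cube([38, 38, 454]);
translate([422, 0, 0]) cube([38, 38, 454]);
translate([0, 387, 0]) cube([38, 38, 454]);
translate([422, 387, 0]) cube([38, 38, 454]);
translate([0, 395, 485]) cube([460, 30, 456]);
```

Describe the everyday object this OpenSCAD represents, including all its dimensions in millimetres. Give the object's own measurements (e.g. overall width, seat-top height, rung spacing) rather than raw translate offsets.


A chair. The seat is a 460×425×31 mm slab with its top at z = 485 mm, on four 38×38 mm corner legs (flush with the seat edges, standing on z = 0). A flat backrest 30 mm thick, 456 mm tall, spans the full seat width and rises from the seat top along its +y edge, rear face flush with the rear of the seat.


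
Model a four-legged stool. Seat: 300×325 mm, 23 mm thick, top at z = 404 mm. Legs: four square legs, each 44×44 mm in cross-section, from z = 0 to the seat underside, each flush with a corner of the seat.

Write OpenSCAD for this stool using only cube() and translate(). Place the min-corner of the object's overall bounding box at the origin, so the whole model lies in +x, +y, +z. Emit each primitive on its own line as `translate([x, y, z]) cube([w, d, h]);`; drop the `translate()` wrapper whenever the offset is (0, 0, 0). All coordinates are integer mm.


// leg_h = 404 - 23 = 381
translate([0, 0, 381]) cube([300, 325, 23]);
cube([44, 44, 381]);
translate([256, 0, 0]) cube([44, 44, 381]);
translate([0, 281, 0]) cube([44, 44, 381]);
translate([256, 281, 0]) cube([44, 44, 381]);


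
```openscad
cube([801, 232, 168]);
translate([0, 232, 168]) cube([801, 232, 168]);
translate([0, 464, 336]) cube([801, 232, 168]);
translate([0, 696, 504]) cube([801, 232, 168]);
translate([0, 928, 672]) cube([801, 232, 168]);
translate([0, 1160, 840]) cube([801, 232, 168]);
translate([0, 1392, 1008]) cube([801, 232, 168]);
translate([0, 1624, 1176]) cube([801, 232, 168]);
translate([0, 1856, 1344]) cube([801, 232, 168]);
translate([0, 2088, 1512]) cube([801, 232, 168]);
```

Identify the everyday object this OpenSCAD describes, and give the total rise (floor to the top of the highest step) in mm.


A staircase. The total rise is 1680 mm.

10 identical blocks, each offset up and back from the previous — a staircase. Each step is 168 mm tall and there are 10 of them, so the total rise is 10 × 168 = 1680 mm.


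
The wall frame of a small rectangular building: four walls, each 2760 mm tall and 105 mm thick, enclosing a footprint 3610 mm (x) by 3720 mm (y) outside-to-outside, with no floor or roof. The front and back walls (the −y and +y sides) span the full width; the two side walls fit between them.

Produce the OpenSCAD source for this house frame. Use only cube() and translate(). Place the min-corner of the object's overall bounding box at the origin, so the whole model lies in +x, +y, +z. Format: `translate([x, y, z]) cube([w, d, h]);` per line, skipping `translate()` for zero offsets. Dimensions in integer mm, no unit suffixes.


cube([3610, 105, 2760]);
translate([0, 3615, 0]) cube([3610, 105, 2760]);
translate([0, 105, 0]) cube([105, 3510, 2760]);
translate([3505, 105, 0]) cube([105, 3510, 2760]);


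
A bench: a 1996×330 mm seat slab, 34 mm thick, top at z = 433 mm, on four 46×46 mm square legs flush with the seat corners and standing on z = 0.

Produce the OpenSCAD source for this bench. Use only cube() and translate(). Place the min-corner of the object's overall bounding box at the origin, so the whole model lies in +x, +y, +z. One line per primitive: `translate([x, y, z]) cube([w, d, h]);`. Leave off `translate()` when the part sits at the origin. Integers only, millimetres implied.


translate([0, 0, 399]) cube([1996, 330, 34]);
cube([46, 46, 399]);
translate([0, 284, 0]) cube([46, 46, 399]);
translate([1950, 0, 0]) cube([46, 46, 399]);
translate([1950, 284, 0]) cube([46, 46, 399]);


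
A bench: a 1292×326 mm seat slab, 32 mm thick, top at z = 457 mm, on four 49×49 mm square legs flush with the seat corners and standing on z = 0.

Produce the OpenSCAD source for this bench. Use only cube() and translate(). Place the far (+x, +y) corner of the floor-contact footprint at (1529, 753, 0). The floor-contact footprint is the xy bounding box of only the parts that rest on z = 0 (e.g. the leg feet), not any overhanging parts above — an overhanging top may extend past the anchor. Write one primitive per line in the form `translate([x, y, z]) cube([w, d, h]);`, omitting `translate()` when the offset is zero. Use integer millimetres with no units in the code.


translate([237, 427, 425]) cube([1292, 326, 32]);
translate([237, 427, 0]) cube([49, 49, 425]);
translate([237, 704, 0]) cube([49, 49, 425]);
translate([1480, 427, 0]) cube([49, 49, 425]);
translate([1480, 704, 0]) cube([49, 49, 425]);


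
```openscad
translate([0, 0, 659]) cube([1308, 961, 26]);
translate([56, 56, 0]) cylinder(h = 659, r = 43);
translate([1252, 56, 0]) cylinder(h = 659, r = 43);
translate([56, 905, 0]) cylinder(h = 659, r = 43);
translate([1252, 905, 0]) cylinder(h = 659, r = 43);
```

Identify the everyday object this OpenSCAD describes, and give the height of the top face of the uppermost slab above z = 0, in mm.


A table. The table height is 685 mm.

A 1308×961×26 slab sits at z = 659 on four Ø86 mm round legs — a table. The top surface is at 659 + 26 = 685 mm.


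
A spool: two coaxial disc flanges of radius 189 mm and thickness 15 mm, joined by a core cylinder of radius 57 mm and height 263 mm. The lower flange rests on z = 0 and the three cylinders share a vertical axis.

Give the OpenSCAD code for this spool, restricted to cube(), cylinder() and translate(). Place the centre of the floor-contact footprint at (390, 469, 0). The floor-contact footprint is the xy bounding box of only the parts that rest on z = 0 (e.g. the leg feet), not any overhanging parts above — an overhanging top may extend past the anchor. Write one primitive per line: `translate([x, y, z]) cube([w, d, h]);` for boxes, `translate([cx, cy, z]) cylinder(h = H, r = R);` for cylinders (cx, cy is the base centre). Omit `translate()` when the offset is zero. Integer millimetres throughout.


translate([390, 469, 0]) cylinder(h = 15, r = 189);
translate([390, 469, 15]) cylinder(h = 263, r = 57);
translate([390, 469, 278]) cylinder(h = 15, r = 189);


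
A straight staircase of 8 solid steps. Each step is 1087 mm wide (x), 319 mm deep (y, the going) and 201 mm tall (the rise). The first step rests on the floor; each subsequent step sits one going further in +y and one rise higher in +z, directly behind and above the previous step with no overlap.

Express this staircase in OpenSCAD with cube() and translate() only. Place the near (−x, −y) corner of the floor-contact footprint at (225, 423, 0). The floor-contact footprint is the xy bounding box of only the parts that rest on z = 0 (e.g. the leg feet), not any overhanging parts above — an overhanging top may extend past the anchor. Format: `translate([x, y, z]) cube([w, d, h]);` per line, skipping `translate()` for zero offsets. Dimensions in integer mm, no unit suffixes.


translate([225, 423, 0]) cube([1087, 319, 201]);
translate([225, 742, 201]) cube([1087, 319, 201]);
translate([225, 1061, 402]) cube([1087, 319, 201]);
translate([225, 1380, 603]) cube([1087, 319, 201]);
translate([225, 1699, 804]) cube([1087, 319, 201]);
translate([225, 2018, 1005]) cube([1087, 319, 201]);
translate([225, 2337, 1206]) cube([1087, 319, 201]);
translate([225, 2656, 1407]) cube([1087, 319, 201]);


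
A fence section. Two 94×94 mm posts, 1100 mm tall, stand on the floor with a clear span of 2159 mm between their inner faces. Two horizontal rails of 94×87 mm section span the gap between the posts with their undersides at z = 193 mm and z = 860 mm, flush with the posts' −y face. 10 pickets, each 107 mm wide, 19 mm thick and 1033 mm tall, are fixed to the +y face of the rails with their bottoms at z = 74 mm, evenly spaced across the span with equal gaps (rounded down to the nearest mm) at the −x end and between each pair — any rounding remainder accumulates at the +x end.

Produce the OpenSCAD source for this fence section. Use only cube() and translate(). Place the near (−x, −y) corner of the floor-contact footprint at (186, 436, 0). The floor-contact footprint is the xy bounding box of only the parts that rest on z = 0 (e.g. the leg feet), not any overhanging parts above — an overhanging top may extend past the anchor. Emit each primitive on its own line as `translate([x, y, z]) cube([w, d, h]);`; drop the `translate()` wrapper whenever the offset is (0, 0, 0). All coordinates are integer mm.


translate([186, 436, 0]) cube([94, 94, 1100]);
translate([2439, 436, 0]) cube([94, 94, 1100]);
translate([280, 436, 193]) cube([2159, 94, 87]);
translate([280, 436, 860]) cube([2159, 94, 87]);
translate([379, 530, 74]) cube([107, 19, 1033]);
translate([585, 530, 74]) cube([107, 19, 1033]);
translate([791, 530, 74]) cube([107, 19, 1033]);
translate([997, 530, 74]) cube([107, 19, 1033]);
translate([1203, 530, 74]) cube([107, 19, 1033]);
translate([1409, 530, 74]) cube([107, 19, 1033]);
translate([1615, 530, 74]) cube([107, 19, 1033]);
translate([1821, 530, 74]) cube([107, 19, 1033]);
translate([2027, 530, 74]) cube([107, 19, 1033]);
translate([2233, 530, 74]) cube([107, 19, 1033]);


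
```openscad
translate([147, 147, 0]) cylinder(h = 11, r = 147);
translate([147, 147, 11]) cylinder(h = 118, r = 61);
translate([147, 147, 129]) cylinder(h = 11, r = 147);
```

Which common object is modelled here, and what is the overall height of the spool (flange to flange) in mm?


A spool. The overall height is 140 mm.

Three coaxial cylinders, large–small–large — a spool. Two 11 mm flanges and a 118 mm core give 11 + 118 + 11 = 140 mm.


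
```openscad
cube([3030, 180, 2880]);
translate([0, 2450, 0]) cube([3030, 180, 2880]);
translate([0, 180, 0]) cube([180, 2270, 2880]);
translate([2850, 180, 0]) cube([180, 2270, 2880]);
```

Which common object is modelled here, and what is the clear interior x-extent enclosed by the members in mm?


A house (or room) frame. The interior width is 2670 mm.

Four 2880 mm walls enclosing a rectangle with no floor or roof — a room or house frame. Outside width is 3030 mm and wall thickness is 180 mm, so the interior width is 3030 − 2 × 180 = 2670 mm.


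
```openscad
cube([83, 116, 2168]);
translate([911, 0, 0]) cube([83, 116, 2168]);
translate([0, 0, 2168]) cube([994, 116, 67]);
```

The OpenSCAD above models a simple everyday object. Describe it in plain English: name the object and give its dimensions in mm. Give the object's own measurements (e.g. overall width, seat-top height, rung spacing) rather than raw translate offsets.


A door frame. The clear opening is 828 mm wide and 2168 mm high. Two 83 mm wide jambs, 116 mm deep, stand either side of the opening from the floor to the top of the opening. A 67 mm thick head sits across the top of both jambs, spanning the full outside width of the frame.


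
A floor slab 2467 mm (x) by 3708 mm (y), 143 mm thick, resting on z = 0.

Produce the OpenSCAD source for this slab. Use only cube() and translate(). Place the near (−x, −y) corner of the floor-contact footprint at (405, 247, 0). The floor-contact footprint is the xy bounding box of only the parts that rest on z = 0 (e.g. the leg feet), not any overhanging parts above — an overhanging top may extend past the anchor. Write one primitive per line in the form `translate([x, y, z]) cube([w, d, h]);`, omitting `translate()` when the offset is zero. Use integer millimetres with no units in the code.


translate([405, 247, 0]) cube([2467, 3708, 143]);


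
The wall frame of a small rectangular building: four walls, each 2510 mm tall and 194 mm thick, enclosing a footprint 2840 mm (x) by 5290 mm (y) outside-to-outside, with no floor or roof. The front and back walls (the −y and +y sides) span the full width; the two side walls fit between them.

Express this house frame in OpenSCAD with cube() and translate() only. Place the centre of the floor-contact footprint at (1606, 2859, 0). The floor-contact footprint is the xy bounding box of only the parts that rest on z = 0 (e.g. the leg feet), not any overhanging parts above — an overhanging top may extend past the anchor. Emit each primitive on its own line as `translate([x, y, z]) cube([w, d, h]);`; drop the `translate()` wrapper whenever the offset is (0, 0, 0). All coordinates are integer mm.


translate([186, 214, 0]) cube([2840, 194, 2510]);
translate([186, 5310, 0]) cube([2840, 194, 2510]);
translate([186, 408, 0]) cube([194, 4902, 2510]);
translate([2832, 408, 0]) cube([194, 4902, 2510]);


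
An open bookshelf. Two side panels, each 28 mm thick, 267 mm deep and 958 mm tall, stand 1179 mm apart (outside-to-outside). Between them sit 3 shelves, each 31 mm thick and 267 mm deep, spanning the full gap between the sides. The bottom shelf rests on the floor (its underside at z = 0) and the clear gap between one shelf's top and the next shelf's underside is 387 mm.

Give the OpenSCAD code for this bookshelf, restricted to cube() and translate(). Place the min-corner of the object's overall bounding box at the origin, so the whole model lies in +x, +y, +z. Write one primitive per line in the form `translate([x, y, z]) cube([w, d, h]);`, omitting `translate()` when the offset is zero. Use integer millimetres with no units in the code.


cube([28, 267, 958]);
translate([1151, 0, 0]) cube([28, 267, 958]);
translate([28, 0, 0]) cube([1123, 267, 31]);
translate([28, 0, 418]) cube([1123, 267, 31]);
translate([28, 0, 836]) cube([1123, 267, 31]);


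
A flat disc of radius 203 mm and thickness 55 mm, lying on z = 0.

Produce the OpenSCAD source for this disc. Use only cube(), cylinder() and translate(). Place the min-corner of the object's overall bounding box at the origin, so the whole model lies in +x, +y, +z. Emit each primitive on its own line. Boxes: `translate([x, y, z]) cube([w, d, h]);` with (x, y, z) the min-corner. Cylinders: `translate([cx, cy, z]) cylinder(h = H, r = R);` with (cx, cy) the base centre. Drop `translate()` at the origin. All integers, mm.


translate([203, 203, 0]) cylinder(h = 55, r = 203);


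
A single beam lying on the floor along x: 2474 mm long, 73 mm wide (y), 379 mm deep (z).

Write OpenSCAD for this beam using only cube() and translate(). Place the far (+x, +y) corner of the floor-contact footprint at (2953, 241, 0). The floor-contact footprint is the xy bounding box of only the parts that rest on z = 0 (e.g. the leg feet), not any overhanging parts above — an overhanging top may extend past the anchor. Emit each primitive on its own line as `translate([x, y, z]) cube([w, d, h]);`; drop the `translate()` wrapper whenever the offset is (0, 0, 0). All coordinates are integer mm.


translate([479, 168, 0]) cube([2474, 73, 379]);


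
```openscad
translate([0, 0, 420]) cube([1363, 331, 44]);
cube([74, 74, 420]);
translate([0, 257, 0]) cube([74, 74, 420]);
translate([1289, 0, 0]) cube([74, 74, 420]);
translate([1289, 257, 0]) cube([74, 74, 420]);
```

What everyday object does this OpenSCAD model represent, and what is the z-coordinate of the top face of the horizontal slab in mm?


A bench. The seat-top height is 464 mm.

A long slab on four corner posts — a bench. The slab sits at z = 420 with thickness 44, so the top is 420 + 44 = 464 mm.


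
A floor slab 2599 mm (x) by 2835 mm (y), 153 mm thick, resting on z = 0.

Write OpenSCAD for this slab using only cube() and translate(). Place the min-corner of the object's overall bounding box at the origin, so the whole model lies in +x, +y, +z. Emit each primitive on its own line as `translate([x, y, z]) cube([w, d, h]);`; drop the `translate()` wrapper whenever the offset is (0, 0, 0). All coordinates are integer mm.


cube([2599, 2835, 153]);


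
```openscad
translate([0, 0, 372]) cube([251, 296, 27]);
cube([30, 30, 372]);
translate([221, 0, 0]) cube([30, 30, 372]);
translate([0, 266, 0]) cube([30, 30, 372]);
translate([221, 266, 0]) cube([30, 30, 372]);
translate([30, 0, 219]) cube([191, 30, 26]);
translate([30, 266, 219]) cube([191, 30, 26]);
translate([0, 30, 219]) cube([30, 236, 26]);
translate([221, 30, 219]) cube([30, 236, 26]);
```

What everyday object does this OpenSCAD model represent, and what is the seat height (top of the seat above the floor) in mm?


A stool. The seat height is 399 mm.

A 251×296×27 slab at z = 372 on four corner posts — a stool. The seat top is 372 + 27 = 399 mm.


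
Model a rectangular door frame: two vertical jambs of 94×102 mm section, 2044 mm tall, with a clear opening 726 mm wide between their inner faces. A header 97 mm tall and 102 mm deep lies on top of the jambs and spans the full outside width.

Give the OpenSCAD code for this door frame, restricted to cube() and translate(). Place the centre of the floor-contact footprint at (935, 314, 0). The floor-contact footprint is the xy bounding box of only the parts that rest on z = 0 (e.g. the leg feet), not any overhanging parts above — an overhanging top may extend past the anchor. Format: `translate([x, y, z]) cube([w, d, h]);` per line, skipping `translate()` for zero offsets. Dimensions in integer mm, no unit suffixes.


translate([478, 263, 0]) cube([94, 102, 2044]);
translate([1298, 263, 0]) cube([94, 102, 2044]);
translate([478, 263, 2044]) cube([914, 102, 97]);


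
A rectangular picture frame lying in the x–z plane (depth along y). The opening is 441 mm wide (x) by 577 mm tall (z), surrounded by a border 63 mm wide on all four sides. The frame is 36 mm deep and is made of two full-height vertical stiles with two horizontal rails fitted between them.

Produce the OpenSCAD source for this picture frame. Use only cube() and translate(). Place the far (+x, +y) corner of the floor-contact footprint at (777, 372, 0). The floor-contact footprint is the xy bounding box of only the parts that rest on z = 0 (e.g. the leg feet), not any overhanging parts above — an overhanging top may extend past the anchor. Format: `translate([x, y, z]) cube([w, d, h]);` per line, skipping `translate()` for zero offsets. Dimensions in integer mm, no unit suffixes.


translate([210, 336, 0]) cube([63, 36, 703]);
translate([714, 336, 0]) cube([63, 36, 703]);
translate([273, 336, 0]) cube([441, 36, 63]);
translate([273, 336, 640]) cube([441, 36, 63]);


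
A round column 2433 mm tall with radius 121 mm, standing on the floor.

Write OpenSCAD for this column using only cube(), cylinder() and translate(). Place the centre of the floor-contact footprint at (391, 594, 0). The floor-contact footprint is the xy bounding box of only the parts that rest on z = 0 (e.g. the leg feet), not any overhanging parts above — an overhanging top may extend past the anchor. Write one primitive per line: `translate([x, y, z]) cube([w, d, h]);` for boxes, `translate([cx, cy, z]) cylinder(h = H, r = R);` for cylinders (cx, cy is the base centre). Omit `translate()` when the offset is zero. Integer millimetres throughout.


translate([391, 594, 0]) cylinder(h = 2433, r = 121);


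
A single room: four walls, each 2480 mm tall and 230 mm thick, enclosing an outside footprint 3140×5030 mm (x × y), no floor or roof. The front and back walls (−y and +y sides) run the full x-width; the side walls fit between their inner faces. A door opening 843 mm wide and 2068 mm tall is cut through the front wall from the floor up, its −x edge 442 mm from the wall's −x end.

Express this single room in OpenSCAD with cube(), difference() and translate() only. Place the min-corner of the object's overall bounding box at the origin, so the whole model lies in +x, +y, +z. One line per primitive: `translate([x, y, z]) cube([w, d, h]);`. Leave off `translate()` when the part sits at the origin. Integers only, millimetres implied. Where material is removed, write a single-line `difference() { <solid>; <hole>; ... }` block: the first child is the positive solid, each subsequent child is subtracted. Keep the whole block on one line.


difference() { cube([3140, 230, 2480]); translate([442, 0, 0]) cube([843, 230, 2068]); }
translate([0, 4800, 0]) cube([3140, 230, 2480]);
translate([0, 230, 0]) cube([230, 4570, 2480]);
translate([2910, 230, 0]) cube([230, 4570, 2480]);


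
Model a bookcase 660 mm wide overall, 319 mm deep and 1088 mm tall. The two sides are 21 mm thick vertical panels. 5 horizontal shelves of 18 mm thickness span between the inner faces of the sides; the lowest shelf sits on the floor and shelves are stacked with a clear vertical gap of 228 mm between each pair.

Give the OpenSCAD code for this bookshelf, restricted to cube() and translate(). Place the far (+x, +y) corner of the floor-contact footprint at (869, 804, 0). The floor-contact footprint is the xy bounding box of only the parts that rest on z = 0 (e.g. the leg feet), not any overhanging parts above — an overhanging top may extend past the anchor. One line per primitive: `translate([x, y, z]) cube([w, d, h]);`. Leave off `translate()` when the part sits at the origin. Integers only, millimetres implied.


translate([209, 485, 0]) cube([21, 319, 1088]);
translate([848, 485, 0]) cube([21, 319, 1088]);
translate([230, 485, 0]) cube([618, 319, 18]);
translate([230, 485, 246]) cube([618, 319, 18]);
translate([230, 485, 492]) cube([618, 319, 18]);
translate([230, 485, 738]) cube([618, 319, 18]);
translate([230, 485, 984]) cube([618, 319, 18]);


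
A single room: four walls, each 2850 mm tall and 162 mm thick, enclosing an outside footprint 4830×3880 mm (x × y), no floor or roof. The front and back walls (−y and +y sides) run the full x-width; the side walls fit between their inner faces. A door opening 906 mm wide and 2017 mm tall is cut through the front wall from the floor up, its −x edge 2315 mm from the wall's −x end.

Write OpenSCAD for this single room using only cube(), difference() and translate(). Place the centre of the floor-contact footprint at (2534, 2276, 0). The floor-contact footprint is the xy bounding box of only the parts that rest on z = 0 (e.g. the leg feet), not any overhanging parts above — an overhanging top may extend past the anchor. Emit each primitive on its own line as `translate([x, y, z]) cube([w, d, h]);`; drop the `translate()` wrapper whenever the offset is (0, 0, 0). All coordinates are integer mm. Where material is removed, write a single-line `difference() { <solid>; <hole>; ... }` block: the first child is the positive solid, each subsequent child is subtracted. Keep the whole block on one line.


difference() { translate([119, 336, 0]) cube([4830, 162, 2850]); translate([2434, 336, 0]) cube([906, 162, 2017]); }
translate([119, 4054, 0]) cube([4830, 162, 2850]);
translate([119, 498, 0]) cube([162, 3556, 2850]);
translate([4787, 498, 0]) cube([162, 3556, 2850]);


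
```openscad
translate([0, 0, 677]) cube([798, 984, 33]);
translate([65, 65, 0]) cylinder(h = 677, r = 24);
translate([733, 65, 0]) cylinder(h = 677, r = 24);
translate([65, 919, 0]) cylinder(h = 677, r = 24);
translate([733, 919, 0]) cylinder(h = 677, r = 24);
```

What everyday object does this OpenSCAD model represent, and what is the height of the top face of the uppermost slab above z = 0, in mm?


A table. The table height is 710 mm.

A 798×984×33 slab sits at z = 677 on four Ø48 mm round legs — a table. The top surface is at 677 + 33 = 710 mm.


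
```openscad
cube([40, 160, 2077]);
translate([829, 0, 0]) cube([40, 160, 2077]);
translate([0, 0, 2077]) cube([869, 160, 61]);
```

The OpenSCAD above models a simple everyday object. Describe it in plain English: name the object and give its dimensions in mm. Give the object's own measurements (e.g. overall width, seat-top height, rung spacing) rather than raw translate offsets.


A door frame. The clear opening is 789 mm wide and 2077 mm high. Two 40 mm wide jambs, 160 mm deep, stand either side of the opening from the floor to the top of the opening. A 61 mm thick head sits across the top of both jambs, spanning the full outside width of the frame.


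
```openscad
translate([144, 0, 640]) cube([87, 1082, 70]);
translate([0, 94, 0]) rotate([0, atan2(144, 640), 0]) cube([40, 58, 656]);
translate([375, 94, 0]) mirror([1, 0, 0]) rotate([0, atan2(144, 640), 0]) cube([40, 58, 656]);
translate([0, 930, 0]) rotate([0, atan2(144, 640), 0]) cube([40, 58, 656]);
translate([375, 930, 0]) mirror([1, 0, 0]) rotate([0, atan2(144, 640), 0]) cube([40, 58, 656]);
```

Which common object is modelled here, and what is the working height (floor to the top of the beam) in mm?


A sawhorse. The overall height is 710 mm.

A beam across two mirrored pairs of raked legs — a sawhorse. The beam's underside is at z = 640 (matching the legs' vertical rise in atan2(144, 640)) and the beam is 70 mm tall, so its top is at 640 + 70 = 710 mm. The raked legs top out at the beam's underside, so that is the highest point.


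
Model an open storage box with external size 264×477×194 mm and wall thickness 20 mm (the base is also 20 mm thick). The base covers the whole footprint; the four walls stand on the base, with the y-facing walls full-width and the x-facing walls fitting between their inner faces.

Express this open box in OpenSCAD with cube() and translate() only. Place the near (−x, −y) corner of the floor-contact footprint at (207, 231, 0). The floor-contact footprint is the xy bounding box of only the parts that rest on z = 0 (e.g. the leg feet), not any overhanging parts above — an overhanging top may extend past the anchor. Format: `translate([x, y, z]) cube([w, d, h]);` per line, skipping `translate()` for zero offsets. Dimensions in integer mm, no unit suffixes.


translate([207, 231, 0]) cube([264, 477, 20]);
translate([207, 231, 20]) cube([264, 20, 174]);
translate([207, 688, 20]) cube([264, 20, 174]);
translate([207, 251, 20]) cube([20, 437, 174]);
translate([451, 251, 20]) cube([20, 437, 174]);


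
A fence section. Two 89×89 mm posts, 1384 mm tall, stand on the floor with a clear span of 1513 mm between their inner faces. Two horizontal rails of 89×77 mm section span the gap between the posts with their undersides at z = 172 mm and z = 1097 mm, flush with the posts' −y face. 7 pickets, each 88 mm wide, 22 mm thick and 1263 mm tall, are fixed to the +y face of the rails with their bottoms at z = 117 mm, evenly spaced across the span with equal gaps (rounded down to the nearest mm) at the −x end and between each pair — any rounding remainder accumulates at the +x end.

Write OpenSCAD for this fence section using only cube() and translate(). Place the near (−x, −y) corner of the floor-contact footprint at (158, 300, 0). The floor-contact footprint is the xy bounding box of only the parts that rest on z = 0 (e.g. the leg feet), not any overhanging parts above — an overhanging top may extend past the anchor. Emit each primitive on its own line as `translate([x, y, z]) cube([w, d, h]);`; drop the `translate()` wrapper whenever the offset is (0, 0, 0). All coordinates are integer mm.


translate([158, 300, 0]) cube([89, 89, 1384]);
translate([1760, 300, 0]) cube([89, 89, 1384]);
translate([247, 300, 172]) cube([1513, 89, 77]);
translate([247, 300, 1097]) cube([1513, 89, 77]);
translate([359, 389, 117]) cube([88, 22, 1263]);
translate([559, 389, 117]) cube([88, 22, 1263]);
translate([759, 389, 117]) cube([88, 22, 1263]);
translate([959, 389, 117]) cube([88, 22, 1263]);
translate([1159, 389, 117]) cube([88, 22, 1263]);
translate([1359, 389, 117]) cube([88, 22, 1263]);
translate([1559, 389, 117]) cube([88, 22, 1263]);


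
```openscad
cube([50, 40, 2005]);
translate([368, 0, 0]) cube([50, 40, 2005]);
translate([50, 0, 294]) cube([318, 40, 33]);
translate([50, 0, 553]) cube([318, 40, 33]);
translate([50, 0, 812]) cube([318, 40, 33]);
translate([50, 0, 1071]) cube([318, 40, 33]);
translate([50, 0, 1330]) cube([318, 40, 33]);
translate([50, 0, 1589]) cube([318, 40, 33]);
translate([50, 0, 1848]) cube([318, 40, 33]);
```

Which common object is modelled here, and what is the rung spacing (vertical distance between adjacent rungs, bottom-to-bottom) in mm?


A ladder. The rung spacing is 259 mm.

Two tall 50×40 posts with 7 short bars between them — a ladder. Adjacent rungs sit at z = 294 and z = 553, so the spacing is 553 − 294 = 259 mm.


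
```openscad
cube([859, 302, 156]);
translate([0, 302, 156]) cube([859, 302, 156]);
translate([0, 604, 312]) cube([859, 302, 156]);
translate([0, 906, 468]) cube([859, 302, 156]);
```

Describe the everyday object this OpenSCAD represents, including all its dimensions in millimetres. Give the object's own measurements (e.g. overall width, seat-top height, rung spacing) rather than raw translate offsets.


A straight staircase of 4 solid steps. Each step is 859 mm wide (x), 302 mm deep (y, the going) and 156 mm tall (the rise). The first step rests on the floor; each subsequent step sits one going further in +y and one rise higher in +z, directly behind and above the previous step with no overlap.


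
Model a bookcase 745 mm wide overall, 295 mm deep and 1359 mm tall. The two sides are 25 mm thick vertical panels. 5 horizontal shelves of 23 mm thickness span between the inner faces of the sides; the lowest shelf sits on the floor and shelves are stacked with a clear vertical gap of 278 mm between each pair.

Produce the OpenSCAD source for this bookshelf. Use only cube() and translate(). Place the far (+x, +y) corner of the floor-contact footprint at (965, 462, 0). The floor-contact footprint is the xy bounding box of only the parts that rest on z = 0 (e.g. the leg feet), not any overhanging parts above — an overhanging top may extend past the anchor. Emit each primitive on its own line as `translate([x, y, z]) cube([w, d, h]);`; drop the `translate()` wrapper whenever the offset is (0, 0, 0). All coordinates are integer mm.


translate([220, 167, 0]) cube([25, 295, 1359]);
translate([940, 167, 0]) cube([25, 295, 1359]);
translate([245, 167, 0]) cube([695, 295, 23]);
translate([245, 167, 301]) cube([695, 295, 23]);
translate([245, 167, 602]) cube([695, 295, 23]);
translate([245, 167, 903]) cube([695, 295, 23]);
translate([245, 167, 1204]) cube([695, 295, 23]);


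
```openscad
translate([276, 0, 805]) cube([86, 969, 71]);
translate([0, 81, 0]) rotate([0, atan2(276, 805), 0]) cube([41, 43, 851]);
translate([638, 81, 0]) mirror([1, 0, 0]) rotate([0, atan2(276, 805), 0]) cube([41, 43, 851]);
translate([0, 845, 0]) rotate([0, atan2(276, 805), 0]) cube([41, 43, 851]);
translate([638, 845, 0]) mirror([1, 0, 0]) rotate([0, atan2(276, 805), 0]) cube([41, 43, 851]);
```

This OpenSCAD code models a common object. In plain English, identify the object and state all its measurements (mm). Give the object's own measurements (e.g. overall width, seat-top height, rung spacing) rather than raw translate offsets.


A sawhorse. A 86×969×71 mm beam (x, y, z) sits on two A-frame leg pairs. Each pair is two raked legs of 41×43 mm section (43 mm along y) splaying symmetrically in x. Each leg rises 805 mm vertically over 276 mm of horizontal reach and is 851 mm long along its own axis. Every leg's outer bottom edge rests on the floor and its outer top edge meets a bottom edge of the beam — the left legs (tilting toward +x) meet the beam's −x bottom edge, the right legs (their mirror images, tilting toward −x) meet its +x bottom edge — so the leg tops tuck under the beam, the beam's underside is 805 mm above the floor, and the feet are 638 mm apart outside-to-outside with the beam centred between them. The two leg pairs are set in 81 mm from either end of the beam.


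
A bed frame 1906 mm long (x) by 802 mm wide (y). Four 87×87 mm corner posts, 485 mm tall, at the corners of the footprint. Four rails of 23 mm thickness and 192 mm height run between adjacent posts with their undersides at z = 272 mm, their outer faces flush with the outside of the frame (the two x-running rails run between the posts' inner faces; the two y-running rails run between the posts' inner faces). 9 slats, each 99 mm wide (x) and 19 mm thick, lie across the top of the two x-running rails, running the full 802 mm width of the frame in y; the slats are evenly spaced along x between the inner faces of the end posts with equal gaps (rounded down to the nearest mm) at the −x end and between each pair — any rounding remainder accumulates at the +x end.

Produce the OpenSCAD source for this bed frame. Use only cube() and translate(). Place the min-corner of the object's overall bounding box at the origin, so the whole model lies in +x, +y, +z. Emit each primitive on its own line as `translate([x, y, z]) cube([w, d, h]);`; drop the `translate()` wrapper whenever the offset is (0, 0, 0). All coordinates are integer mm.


// slat z = rail_z + rail_h = 272 + 192 = 464
// slat gap = ⌊(1732 − 9·99) / 10⌋ = 84
cube([87, 87, 485]);
translate([0, 715, 0]) cube([87, 87, 485]);
translate([1819, 0, 0]) cube([87, 87, 485]);
translate([1819, 715, 0]) cube([87, 87, 485]);
translate([87, 0, 272]) cube([1732, 23, 192]);
translate([87, 779, 272]) cube([1732, 23, 192]);
translate([0, 87, 272]) cube([23, 628, 192]);
translate([1883, 87, 272]) cube([23, 628, 192]);
translate([171, 0, 464]) cube([99, 802, 19]);
translate([354, 0, 464]) cube([99, 802, 19]);
translate([537, 0, 464]) cube([99, 802, 19]);
translate([720, 0, 464]) cube([99, 802, 19]);
translate([903, 0, 464]) cube([99, 802, 19]);
translate([1086, 0, 464]) cube([99, 802, 19]);
translate([1269, 0, 464]) cube([99, 802, 19]);
translate([1452, 0, 464]) cube([99, 802, 19]);
translate([1635, 0, 464]) cube([99, 802, 19]);


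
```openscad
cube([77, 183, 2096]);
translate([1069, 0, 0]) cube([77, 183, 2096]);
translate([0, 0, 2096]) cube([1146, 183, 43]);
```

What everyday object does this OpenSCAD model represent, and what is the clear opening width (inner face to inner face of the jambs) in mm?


A door frame. The clear opening width is 992 mm.

Two 2096 mm tall posts with a header on top — a door frame. The left jamb is 77 mm wide at x = 0; the right jamb starts at x = 1069. The clear opening is 1069 − 77 = 992 mm.


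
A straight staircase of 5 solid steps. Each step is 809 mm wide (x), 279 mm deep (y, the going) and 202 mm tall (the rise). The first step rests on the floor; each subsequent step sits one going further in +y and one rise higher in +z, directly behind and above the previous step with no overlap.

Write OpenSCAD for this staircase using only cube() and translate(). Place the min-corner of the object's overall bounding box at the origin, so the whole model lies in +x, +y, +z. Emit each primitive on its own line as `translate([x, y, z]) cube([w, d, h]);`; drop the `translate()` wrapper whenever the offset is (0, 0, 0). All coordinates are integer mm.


cube([809, 279, 202]);
translate([0, 279, 202]) cube([809, 279, 202]);
translate([0, 558, 404]) cube([809, 279, 202]);
translate([0, 837, 606]) cube([809, 279, 202]);
translate([0, 1116, 808]) cube([809, 279, 202]);
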